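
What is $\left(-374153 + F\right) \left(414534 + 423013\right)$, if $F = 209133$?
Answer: $-138212005940$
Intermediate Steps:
$\left(-374153 + F\right) \left(414534 + 423013\right) = \left(-374153 + 209133\right) \left(414534 + 423013\right) = \left(-165020\right) 837547 = -138212005940$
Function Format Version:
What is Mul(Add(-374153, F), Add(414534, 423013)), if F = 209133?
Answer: -138212005940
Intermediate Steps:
Mul(Add(-374153, F), Add(414534, 423013)) = Mul(Add(-374153, 209133), Add(414534, 423013)) = Mul(-165020, 837547) = -138212005940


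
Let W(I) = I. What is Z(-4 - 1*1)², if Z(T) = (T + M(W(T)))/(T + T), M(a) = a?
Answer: 1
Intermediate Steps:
Z(T) = 1 (Z(T) = (T + T)/(T + T) = (2*T)/((2*T)) = (2*T)*(1/(2*T)) = 1)
Z(-4 - 1*1)² = 1² = 1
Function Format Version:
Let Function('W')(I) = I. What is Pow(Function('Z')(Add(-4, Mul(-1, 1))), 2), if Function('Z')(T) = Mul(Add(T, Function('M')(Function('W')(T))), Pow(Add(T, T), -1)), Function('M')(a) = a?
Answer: 1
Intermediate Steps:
Function('Z')(T) = 1 (Function('Z')(T) = Mul(Add(T, T), Pow(Add(T, T), -1)) = Mul(Mul(2, T), Pow(Mul(2, T), -1)) = Mul(Mul(2, T), Mul(Rational(1, 2), Pow(T, -1))) = 1)
Pow(Function('Z')(Add(-4, Mul(-1, 1))), 2) = Pow(1, 2) = 1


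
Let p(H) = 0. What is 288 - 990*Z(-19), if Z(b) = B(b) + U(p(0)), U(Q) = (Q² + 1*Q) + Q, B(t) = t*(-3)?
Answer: -56142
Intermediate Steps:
B(t) = -3*t
U(Q) = Q² + 2*Q (U(Q) = (Q² + Q) + Q = (Q + Q²) + Q = Q² + 2*Q)
Z(b) = -3*b (Z(b) = -3*b + 0*(2 + 0) = -3*b + 0*2 = -3*b + 0 = -3*b)
288 - 990*Z(-19) = 288 - (-2970)*(-19) = 288 - 990*57 = 288 - 56430 = -56142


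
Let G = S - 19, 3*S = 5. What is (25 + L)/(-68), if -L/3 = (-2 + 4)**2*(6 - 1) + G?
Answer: -1/4 ≈ -0.25000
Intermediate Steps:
S = 5/3 (S = (1/3)*5 = 5/3 ≈ 1.6667)
G = -52/3 (G = 5/3 - 19 = -52/3 ≈ -17.333)
L = -8 (L = -3*((-2 + 4)**2*(6 - 1) - 52/3) = -3*(2**2*5 - 52/3) = -3*(4*5 - 52/3) = -3*(20 - 52/3) = -3*8/3 = -8)
(25 + L)/(-68) = (25 - 8)/(-68) = -1/68*17 = -1/4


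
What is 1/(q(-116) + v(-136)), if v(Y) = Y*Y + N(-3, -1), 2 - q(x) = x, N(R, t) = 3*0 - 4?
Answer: 1/18610 ≈ 5.3735e-5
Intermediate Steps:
N(R, t) = -4 (N(R, t) = 0 - 4 = -4)
q(x) = 2 - x
v(Y) = -4 + Y² (v(Y) = Y*Y - 4 = Y² - 4 = -4 + Y²)
1/(q(-116) + v(-136)) = 1/((2 - 1*(-116)) + (-4 + (-136)²)) = 1/((2 + 116) + (-4 + 18496)) = 1/(118 + 18492) = 1/18610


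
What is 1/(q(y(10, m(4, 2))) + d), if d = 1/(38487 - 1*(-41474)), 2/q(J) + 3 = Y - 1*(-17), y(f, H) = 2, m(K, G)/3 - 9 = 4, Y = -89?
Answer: -5997075/159847 ≈ -37.518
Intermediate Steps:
m(K, G) = 39 (m(K, G) = 27 + 3*4 = 27 + 12 = 39)
q(J) = -2/75 (q(J) = 2/(-3 + (-89 - 1*(-17))) = 2/(-3 + (-89 + 17)) = 2/(-3 - 72) = 2/(-75) = 2*(-1/75) = -2/75)
d = 1/79961 (d = 1/(38487 + 41474) = 1/79961 ≈ 1.2506e-5)
1/(q(y(10, m(4, 2))) + d) = 1/(-2/75 + 1/79961) = 1/(-159847/5997075) = -5997075/159847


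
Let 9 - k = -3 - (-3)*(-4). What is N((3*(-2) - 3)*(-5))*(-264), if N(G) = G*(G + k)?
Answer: -819720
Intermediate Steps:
k = 24 (k = 9 - (-3 - (-3)*(-4)) = 9 - (-3 - 1*12) = 9 - (-3 - 12) = 9 - 1*(-15) = 9 + 15 = 24)
N(G) = G*(24 + G) (N(G) = G*(G + 24) = G*(24 + G))
N((3*(-2) - 3)*(-5))*(-264) = (((3*(-2) - 3)*(-5))*(24 + (3*(-2) - 3)*(-5)))*(-264) = (((-6 - 3)*(-5))*(24 + (-6 - 3)*(-5)))*(-264) = ((-9*(-5))*(24 - 9*(-5)))*(-264) = (45*(24 + 45))*(-264) = (45*69)*(-264) = 3105*(-264) = -819720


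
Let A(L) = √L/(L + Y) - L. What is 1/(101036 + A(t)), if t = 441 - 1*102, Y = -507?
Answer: 947357376/95396045690959 + 56*√339/95396045690959 ≈ 9.9308e-6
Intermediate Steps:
t = 339 (t = 441 - 102 = 339)
A(L) = -L + √L/(-507 + L) (A(L) = √L/(L - 507) - L = √L/(-507 + L) - L = -L + √L/(-507 + L))
1/(101036 + A(t)) = 1/(101036 + (√339 - 1*339² + 507*339)/(-507 + 339)) = 1/(101036 + (√339 - 1*114921 + 171873)/(-168)) = 1/(101036 - (√339 - 114921 + 171873)/168) = 1/(101036 - (56952 + √339)/168) = 1/(101036 + (-339 - √339/168)) = 1/(100697 - √339/168)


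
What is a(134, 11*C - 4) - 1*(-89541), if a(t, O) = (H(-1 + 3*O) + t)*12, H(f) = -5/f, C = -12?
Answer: 37280001/409 ≈ 91149.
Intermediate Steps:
a(t, O) = -60/(-1 + 3*O) + 12*t (a(t, O) = (-5/(-1 + 3*O) + t)*12 = (t - 5/(-1 + 3*O))*12 = -60/(-1 + 3*O) + 12*t)
a(134, 11*C - 4) - 1*(-89541) = 12*(-5 + 134*(-1 + 3*(11*(-12) - 4)))/(-1 + 3*(11*(-12) - 4)) - 1*(-89541) = 12*(-5 + 134*(-1 + 3*(-132 - 4)))/(-1 + 3*(-132 - 4)) + 89541 = 12*(-5 + 134*(-1 + 3*(-136)))/(-1 + 3*(-136)) + 89541 = 12*(-5 + 134*(-1 - 408))/(-1 - 408) + 89541 = 12*(-5 + 134*(-409))/(-409) + 89541 = 12*(-1/409)*(-5 - 54806) + 89541 = 12*(-1/409)*(-54811) + 89541 = 657732/409 + 89541 = 37280001/409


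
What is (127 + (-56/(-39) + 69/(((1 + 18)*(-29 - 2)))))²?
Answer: 8688404712100/527666841 ≈ 16466.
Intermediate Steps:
(127 + (-56/(-39) + 69/(((1 + 18)*(-29 - 2)))))² = (127 + (-56*(-1/39) + 69/((19*(-31)))))² = (127 + (56/39 + 69/(-589)))² = (127 + (56/39 + 69*(-1/589)))² = (127 + (56/39 - 69/589))² = (127 + 30293/22971)² = (2947610/22971)² = 8688404712100/527666841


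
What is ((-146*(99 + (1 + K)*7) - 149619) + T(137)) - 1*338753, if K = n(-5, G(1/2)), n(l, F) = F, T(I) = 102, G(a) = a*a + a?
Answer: -1009025/2 ≈ -5.0451e+5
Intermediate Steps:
G(a) = a + a² (G(a) = a² + a = a + a²)
K = ¾ (K = (1 + 1/2)/2 = (1 + ½)/2 = (½)*(3/2) = ¾ ≈ 0.75000)
((-146*(99 + (1 + K)*7) - 149619) + T(137)) - 1*338753 = ((-146*(99 + (1 + ¾)*7) - 149619) + 102) - 1*338753 = ((-146*(99 + (7/4)*7) - 149619) + 102) - 338753 = ((-146*(99 + 49/4) - 149619) + 102) - 338753 = ((-146*445/4 - 149619) + 102) - 338753 = ((-32485/2 - 149619) + 102) - 338753 = (-331723/2 + 102) - 338753 = -331519/2 - 338753 = -1009025/2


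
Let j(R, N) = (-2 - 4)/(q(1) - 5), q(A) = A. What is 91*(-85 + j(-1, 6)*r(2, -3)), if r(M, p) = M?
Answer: -7462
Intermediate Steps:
j(R, N) = 3/2 (j(R, N) = (-2 - 4)/(1 - 5) = -6/(-4) = -6*(-¼) = 3/2)
91*(-85 + j(-1, 6)*r(2, -3)) = 91*(-85 + (3/2)*2) = 91*(-85 + 3) = 91*(-82) = -7462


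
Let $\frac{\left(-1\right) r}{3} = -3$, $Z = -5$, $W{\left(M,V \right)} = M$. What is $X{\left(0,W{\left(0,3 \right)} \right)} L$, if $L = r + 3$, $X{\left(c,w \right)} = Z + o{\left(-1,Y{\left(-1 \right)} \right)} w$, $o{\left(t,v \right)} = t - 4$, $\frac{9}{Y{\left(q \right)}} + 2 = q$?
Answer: $-60$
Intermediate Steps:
$Y{\left(q \right)} = \frac{9}{-2 + q}$
$r = 9$ ($r = \left(-3\right) \left(-3\right) = 9$)
$o{\left(t,v \right)} = -4 + t$
$X{\left(c,w \right)} = -5 - 5 w$ ($X{\left(c,w \right)} = -5 + \left(-4 - 1\right) w = -5 - 5 w$)
$L = 12$ ($L = 9 + 3 = 12$)
$X{\left(0,W{\left(0,3 \right)} \right)} L = \left(-5 - 0\right) 12 = \left(-5 + 0\right) 12 = \left(-5\right) 12 = -60$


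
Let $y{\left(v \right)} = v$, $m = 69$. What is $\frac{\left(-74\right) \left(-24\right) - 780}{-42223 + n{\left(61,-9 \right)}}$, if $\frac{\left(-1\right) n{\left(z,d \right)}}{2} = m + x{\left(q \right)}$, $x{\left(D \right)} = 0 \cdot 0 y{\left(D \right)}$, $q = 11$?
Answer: $- \frac{996}{42361} \approx -0.023512$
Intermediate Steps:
$x{\left(D \right)} = 0$ ($x{\left(D \right)} = 0 \cdot 0 D = 0 D = 0$)
$n{\left(z,d \right)} = -138$ ($n{\left(z,d \right)} = - 2 \left(69 + 0\right) = \left(-2\right) 69 = -138$)
$\frac{\left(-74\right) \left(-24\right) - 780}{-42223 + n{\left(61,-9 \right)}} = \frac{\left(-74\right) \left(-24\right) - 780}{-42223 - 138} = \frac{1776 - 780}{-42361} = 996 \left(- \frac{1}{42361}\right) = - \frac{996}{42361}$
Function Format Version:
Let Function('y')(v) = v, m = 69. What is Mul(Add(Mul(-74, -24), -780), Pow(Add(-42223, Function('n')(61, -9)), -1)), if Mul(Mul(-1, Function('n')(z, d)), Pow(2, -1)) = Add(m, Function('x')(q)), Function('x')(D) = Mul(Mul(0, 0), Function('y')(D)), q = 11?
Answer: Rational(-996, 42361) ≈ -0.023512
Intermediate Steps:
Function('x')(D) = 0 (Function('x')(D) = Mul(Mul(0, 0), D) = Mul(0, D) = 0)
Function('n')(z, d) = -138 (Function('n')(z, d) = Mul(-2, Add(69, 0)) = Mul(-2, 69) = -138)
Mul(Add(Mul(-74, -24), -780), Pow(Add(-42223, Function('n')(61, -9)), -1)) = Mul(Add(Mul(-74, -24), -780), Pow(Add(-42223, -138), -1)) = Mul(Add(1776, -780), Pow(-42361, -1)) = Mul(996, Rational(-1, 42361)) = Rational(-996, 42361)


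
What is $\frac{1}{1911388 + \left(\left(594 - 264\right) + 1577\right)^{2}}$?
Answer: $\frac{1}{5548037} \approx 1.8024 \cdot 10^{-7}$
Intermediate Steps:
$\frac{1}{1911388 + \left(\left(594 - 264\right) + 1577\right)^{2}} = \frac{1}{1911388 + \left(330 + 1577\right)^{2}} = \frac{1}{1911388 + 1907^{2}} = \frac{1}{1911388 + 3636649} = \frac{1}{5548037}$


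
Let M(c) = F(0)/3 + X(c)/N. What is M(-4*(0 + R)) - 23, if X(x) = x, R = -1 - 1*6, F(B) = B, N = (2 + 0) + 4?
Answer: -55/3 ≈ -18.333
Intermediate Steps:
N = 6 (N = 2 + 4 = 6)
R = -7 (R = -1 - 6 = -7)
M(c) = c/6 (M(c) = 0/3 + c/6 = 0*(⅓) + c*(⅙) = 0 + c/6 = c/6)
M(-4*(0 + R)) - 23 = (-4*(0 - 7))/6 - 23 = (-4*(-7))/6 - 23 = (⅙)*28 - 23 = 14/3 - 23 = -55/3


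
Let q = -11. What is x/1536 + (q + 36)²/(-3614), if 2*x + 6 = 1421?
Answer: 1596905/5551104 ≈ 0.28767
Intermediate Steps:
x = 1415/2 (x = -3 + (½)*1421 = -3 + 1421/2 = 1415/2 ≈ 707.50)
x/1536 + (q + 36)²/(-3614) = (1415/2)/1536 + (-11 + 36)²/(-3614) = (1415/2)*(1/1536) + 25²*(-1/3614) = 1415/3072 + 625*(-1/3614) = 1415/3072 - 625/3614 = 1596905/5551104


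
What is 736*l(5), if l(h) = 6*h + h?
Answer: 25760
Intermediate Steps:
l(h) = 7*h
736*l(5) = 736*(7*5) = 736*35 = 25760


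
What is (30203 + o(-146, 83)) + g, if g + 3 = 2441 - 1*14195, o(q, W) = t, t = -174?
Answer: 18272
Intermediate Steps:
o(q, W) = -174
g = -11757 (g = -3 + (2441 - 1*14195) = -3 + (2441 - 14195) = -3 - 11754 = -11757)
(30203 + o(-146, 83)) + g = (30203 - 174) - 11757 = 30029 - 11757 = 18272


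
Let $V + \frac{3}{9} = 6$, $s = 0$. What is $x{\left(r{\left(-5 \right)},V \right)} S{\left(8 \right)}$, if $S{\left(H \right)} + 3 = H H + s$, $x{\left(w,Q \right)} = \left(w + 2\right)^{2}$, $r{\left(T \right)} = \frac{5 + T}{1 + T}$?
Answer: $244$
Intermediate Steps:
$V = \frac{17}{3}$ ($V = - \frac{1}{3} + 6 = \frac{17}{3} \approx 5.6667$)
$r{\left(T \right)} = \frac{5 + T}{1 + T}$
$x{\left(w,Q \right)} = \left(2 + w\right)^{2}$
$S{\left(H \right)} = -3 + H^{2}$ ($S{\left(H \right)} = -3 + \left(H H + 0\right) = -3 + \left(H^{2} + 0\right) = -3 + H^{2}$)
$x{\left(r{\left(-5 \right)},V \right)} S{\left(8 \right)} = \left(2 + \frac{5 - 5}{1 - 5}\right)^{2} \left(-3 + 8^{2}\right) = \left(2 + \frac{1}{-4} \cdot 0\right)^{2} \left(-3 + 64\right) = \left(2 - 0\right)^{2} \cdot 61 = \left(2 + 0\right)^{2} \cdot 61 = 2^{2} \cdot 61 = 4 \cdot 61 = 244$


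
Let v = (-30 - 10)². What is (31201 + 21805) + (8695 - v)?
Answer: 60101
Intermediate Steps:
v = 1600 (v = (-40)² = 1600)
(31201 + 21805) + (8695 - v) = (31201 + 21805) + (8695 - 1*1600) = 53006 + (8695 - 1600) = 53006 + 7095 = 60101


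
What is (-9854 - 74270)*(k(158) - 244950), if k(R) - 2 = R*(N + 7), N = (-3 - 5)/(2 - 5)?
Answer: 61432560488/3 ≈ 2.0478e+10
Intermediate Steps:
N = 8/3 (N = -8/(-3) = -8*(-1/3) = 8/3 ≈ 2.6667)
k(R) = 2 + 29*R/3 (k(R) = 2 + R*(8/3 + 7) = 2 + R*(29/3) = 2 + 29*R/3)
(-9854 - 74270)*(k(158) - 244950) = (-9854 - 74270)*((2 + (29/3)*158) - 244950) = -84124*((2 + 4582/3) - 244950) = -84124*(4588/3 - 244950) = -84124*(-730262/3) = 61432560488/3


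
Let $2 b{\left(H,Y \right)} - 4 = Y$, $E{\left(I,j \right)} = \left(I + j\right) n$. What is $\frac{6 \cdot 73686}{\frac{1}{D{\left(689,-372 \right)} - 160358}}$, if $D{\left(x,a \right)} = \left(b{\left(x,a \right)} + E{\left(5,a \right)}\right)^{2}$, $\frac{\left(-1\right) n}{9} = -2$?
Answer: $20312463438072$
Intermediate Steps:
$n = 18$ ($n = \left(-9\right) \left(-2\right) = 18$)
$E{\left(I,j \right)} = 18 I + 18 j$ ($E{\left(I,j \right)} = \left(I + j\right) 18 = 18 I + 18 j$)
$b{\left(H,Y \right)} = 2 + \frac{Y}{2}$
$D{\left(x,a \right)} = \left(92 + \frac{37 a}{2}\right)^{2}$ ($D{\left(x,a \right)} = \left(\left(2 + \frac{a}{2}\right) + \left(18 \cdot 5 + 18 a\right)\right)^{2} = \left(\left(2 + \frac{a}{2}\right) + \left(90 + 18 a\right)\right)^{2} = \left(92 + \frac{37 a}{2}\right)^{2}$)
$\frac{6 \cdot 73686}{\frac{1}{D{\left(689,-372 \right)} - 160358}} = \frac{6 \cdot 73686}{\frac{1}{\frac{\left(184 + 37 \left(-372\right)\right)^{2}}{4} - 160358}} = \frac{442116}{\frac{1}{\frac{\left(184 - 13764\right)^{2}}{4} - 160358}} = \frac{442116}{\frac{1}{\frac{\left(-13580\right)^{2}}{4} - 160358}} = \frac{442116}{\frac{1}{\frac{1}{4} \cdot 184416400 - 160358}} = \frac{442116}{\frac{1}{46104100 - 160358}} = \frac{442116}{\frac{1}{45943742}} = 442116 \frac{1}{\frac{1}{45943742}} = 442116 \cdot 45943742 = 20312463438072$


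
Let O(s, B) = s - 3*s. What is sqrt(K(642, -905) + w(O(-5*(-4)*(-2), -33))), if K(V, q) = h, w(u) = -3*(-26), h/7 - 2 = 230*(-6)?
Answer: 4*I*sqrt(598) ≈ 97.816*I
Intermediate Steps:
h = -9646 (h = 14 + 7*(230*(-6)) = 14 + 7*(-1380) = 14 - 9660 = -9646)
O(s, B) = -2*s
w(u) = 78
K(V, q) = -9646
sqrt(K(642, -905) + w(O(-5*(-4)*(-2), -33))) = sqrt(-9646 + 78) = sqrt(-9568) = 4*I*sqrt(598)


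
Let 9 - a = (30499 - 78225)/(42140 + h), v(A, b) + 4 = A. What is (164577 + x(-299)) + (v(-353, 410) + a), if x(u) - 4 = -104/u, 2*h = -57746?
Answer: 50115425687/305141 ≈ 1.6424e+5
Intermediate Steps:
h = -28873 (h = (½)*(-57746) = -28873)
v(A, b) = -4 + A
x(u) = 4 - 104/u
a = 167129/13267 (a = 9 - (30499 - 78225)/(42140 - 28873) = 9 - (-47726)/13267 = 9 - 1*(-47726/13267) = 9 + 47726/13267 = 167129/13267 ≈ 12.597)
(164577 + x(-299)) + (v(-353, 410) + a) = (164577 + (4 - 104/(-299))) + ((-4 - 353) + 167129/13267) = (164577 + (4 - 104*(-1/299))) + (-357 + 167129/13267) = (164577 + (4 + 8/23)) - 4569190/13267 = (164577 + 100/23) - 4569190/13267 = 3785371/23 - 4569190/13267 = 50115425687/305141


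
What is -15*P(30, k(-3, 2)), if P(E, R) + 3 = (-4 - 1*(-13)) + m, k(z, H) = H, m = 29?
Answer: -525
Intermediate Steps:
P(E, R) = 35 (P(E, R) = -3 + ((-4 - 1*(-13)) + 29) = -3 + ((-4 + 13) + 29) = -3 + (9 + 29) = -3 + 38 = 35)
-15*P(30, k(-3, 2)) = -15*35 = -525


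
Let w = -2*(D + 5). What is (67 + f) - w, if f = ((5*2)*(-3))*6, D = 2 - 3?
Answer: -105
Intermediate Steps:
D = -1
f = -180 (f = (10*(-3))*6 = -30*6 = -180)
w = -8 (w = -2*(-1 + 5) = -2*4 = -8)
(67 + f) - w = (67 - 180) - 1*(-8) = -113 + 8 = -105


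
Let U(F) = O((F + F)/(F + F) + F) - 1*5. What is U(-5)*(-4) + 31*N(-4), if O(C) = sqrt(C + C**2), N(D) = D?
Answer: -104 - 8*sqrt(3) ≈ -117.86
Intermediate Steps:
U(F) = -5 + sqrt((1 + F)*(2 + F)) (U(F) = sqrt(((F + F)/(F + F) + F)*(1 + ((F + F)/(F + F) + F))) - 1*5 = sqrt(((2*F)/((2*F)) + F)*(1 + ((2*F)/((2*F)) + F))) - 5 = sqrt(((2*F)*(1/(2*F)) + F)*(1 + ((2*F)*(1/(2*F)) + F))) - 5 = sqrt((1 + F)*(1 + (1 + F))) - 5 = sqrt((1 + F)*(2 + F)) - 5 = -5 + sqrt((1 + F)*(2 + F)))
U(-5)*(-4) + 31*N(-4) = (-5 + sqrt((1 - 5)*(2 - 5)))*(-4) + 31*(-4) = (-5 + sqrt(-4*(-3)))*(-4) - 124 = (-5 + sqrt(12))*(-4) - 124 = (-5 + 2*sqrt(3))*(-4) - 124 = (20 - 8*sqrt(3)) - 124 = -104 - 8*sqrt(3)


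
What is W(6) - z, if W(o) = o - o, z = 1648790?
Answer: -1648790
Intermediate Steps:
W(o) = 0
W(6) - z = 0 - 1*1648790 = 0 - 1648790 = -1648790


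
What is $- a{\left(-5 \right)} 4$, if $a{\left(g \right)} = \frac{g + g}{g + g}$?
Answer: $-4$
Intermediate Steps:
$a{\left(g \right)} = 1$ ($a{\left(g \right)} = \frac{2 g}{2 g} = 2 g \frac{1}{2 g} = 1$)
$- a{\left(-5 \right)} 4 = \left(-1\right) 1 \cdot 4 = \left(-1\right) 4 = -4$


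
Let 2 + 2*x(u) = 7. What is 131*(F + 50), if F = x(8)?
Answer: 13755/2 ≈ 6877.5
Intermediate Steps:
x(u) = 5/2 (x(u) = -1 + (½)*7 = -1 + 7/2 = 5/2)
F = 5/2 ≈ 2.5000
131*(F + 50) = 131*(5/2 + 50) = 131*(105/2) = 13755/2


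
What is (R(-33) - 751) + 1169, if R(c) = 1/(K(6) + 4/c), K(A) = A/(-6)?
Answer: 15433/37 ≈ 417.11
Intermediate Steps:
K(A) = -A/6 (K(A) = A*(-⅙) = -A/6)
R(c) = 1/(-1 + 4/c) (R(c) = 1/(-⅙*6 + 4/c) = 1/(-1 + 4/c))
(R(-33) - 751) + 1169 = (-1*(-33)/(-4 - 33) - 751) + 1169 = (-1*(-33)/(-37) - 751) + 1169 = (-1*(-33)*(-1/37) - 751) + 1169 = (-33/37 - 751) + 1169 = -27820/37 + 1169 = 15433/37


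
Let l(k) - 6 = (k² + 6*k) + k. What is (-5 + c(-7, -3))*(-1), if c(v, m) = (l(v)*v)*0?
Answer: 5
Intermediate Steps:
l(k) = 6 + k² + 7*k (l(k) = 6 + ((k² + 6*k) + k) = 6 + (k² + 7*k) = 6 + k² + 7*k)
c(v, m) = 0 (c(v, m) = ((6 + v² + 7*v)*v)*0 = (v*(6 + v² + 7*v))*0 = 0)
(-5 + c(-7, -3))*(-1) = (-5 + 0)*(-1) = -5*(-1) = 5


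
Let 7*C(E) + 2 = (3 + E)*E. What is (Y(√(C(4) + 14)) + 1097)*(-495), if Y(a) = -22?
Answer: -532125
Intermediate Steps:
C(E) = -2/7 + E*(3 + E)/7 (C(E) = -2/7 + ((3 + E)*E)/7 = -2/7 + (E*(3 + E))/7 = -2/7 + E*(3 + E)/7)
(Y(√(C(4) + 14)) + 1097)*(-495) = (-22 + 1097)*(-495) = 1075*(-495) = -532125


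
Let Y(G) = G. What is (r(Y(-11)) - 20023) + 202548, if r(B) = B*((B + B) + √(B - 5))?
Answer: 182767 - 44*I ≈ 1.8277e+5 - 44.0*I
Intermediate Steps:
r(B) = B*(√(-5 + B) + 2*B) (r(B) = B*(2*B + √(-5 + B)) = B*(√(-5 + B) + 2*B))
(r(Y(-11)) - 20023) + 202548 = (-11*(√(-5 - 11) + 2*(-11)) - 20023) + 202548 = (-11*(√(-16) - 22) - 20023) + 202548 = (-11*(4*I - 22) - 20023) + 202548 = (-11*(-22 + 4*I) - 20023) + 202548 = ((242 - 44*I) - 20023) + 202548 = (-19781 - 44*I) + 202548 = 182767 - 44*I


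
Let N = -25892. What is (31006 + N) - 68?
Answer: 5046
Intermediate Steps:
(31006 + N) - 68 = (31006 - 25892) - 68 = 5114 - 68 = 5046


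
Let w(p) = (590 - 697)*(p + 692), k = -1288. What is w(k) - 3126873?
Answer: -3063101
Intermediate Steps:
w(p) = -74044 - 107*p (w(p) = -107*(692 + p) = -74044 - 107*p)
w(k) - 3126873 = (-74044 - 107*(-1288)) - 3126873 = (-74044 + 137816) - 3126873 = 63772 - 3126873 = -3063101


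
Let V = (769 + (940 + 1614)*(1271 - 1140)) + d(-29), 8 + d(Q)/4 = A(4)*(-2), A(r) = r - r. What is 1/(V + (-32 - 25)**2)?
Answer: 1/338560 ≈ 2.9537e-6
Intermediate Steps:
A(r) = 0
d(Q) = -32 (d(Q) = -32 + 4*(0*(-2)) = -32 + 4*0 = -32 + 0 = -32)
V = 335311 (V = (769 + (940 + 1614)*(1271 - 1140)) - 32 = (769 + 2554*131) - 32 = (769 + 334574) - 32 = 335343 - 32 = 335311)
1/(V + (-32 - 25)**2) = 1/(335311 + (-32 - 25)**2) = 1/(335311 + (-57)**2) = 1/(335311 + 3249) = 1/338560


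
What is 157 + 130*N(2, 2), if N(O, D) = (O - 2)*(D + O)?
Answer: 157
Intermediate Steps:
N(O, D) = (-2 + O)*(D + O)
157 + 130*N(2, 2) = 157 + 130*(2² - 2*2 - 2*2 + 2*2) = 157 + 130*(4 - 4 - 4 + 4) = 157 + 130*0 = 157 + 0 = 157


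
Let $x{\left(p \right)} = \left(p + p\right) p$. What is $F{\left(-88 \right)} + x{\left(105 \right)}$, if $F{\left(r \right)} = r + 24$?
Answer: $21986$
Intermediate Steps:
$F{\left(r \right)} = 24 + r$
$x{\left(p \right)} = 2 p^{2}$ ($x{\left(p \right)} = 2 p p = 2 p^{2}$)
$F{\left(-88 \right)} + x{\left(105 \right)} = \left(24 - 88\right) + 2 \cdot 105^{2} = -64 + 2 \cdot 11025 = -64 + 22050 = 21986$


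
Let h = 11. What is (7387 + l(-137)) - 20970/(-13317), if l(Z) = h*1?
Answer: 32846712/4439 ≈ 7399.6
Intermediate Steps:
l(Z) = 11 (l(Z) = 11*1 = 11)
(7387 + l(-137)) - 20970/(-13317) = (7387 + 11) - 20970/(-13317) = 7398 - 20970*(-1/13317) = 7398 + 6990/4439 = 32846712/4439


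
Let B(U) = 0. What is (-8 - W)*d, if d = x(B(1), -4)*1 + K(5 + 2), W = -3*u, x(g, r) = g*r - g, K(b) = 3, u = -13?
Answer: -141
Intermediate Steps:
x(g, r) = -g + g*r
W = 39 (W = -3*(-13) = 39)
d = 3 (d = (0*(-1 - 4))*1 + 3 = (0*(-5))*1 + 3 = 0*1 + 3 = 0 + 3 = 3)
(-8 - W)*d = (-8 - 1*39)*3 = (-8 - 39)*3 = -47*3 = -141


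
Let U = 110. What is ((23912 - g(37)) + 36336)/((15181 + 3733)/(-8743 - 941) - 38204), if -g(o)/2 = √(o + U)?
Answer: -291720816/184993225 - 67788*√3/184993225 ≈ -1.5776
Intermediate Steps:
g(o) = -2*√(110 + o) (g(o) = -2*√(o + 110) = -2*√(110 + o))
((23912 - g(37)) + 36336)/((15181 + 3733)/(-8743 - 941) - 38204) = ((23912 - (-2)*√(110 + 37)) + 36336)/((15181 + 3733)/(-8743 - 941) - 38204) = ((23912 - (-2)*√147) + 36336)/(18914/(-9684) - 38204) = ((23912 - (-2)*7*√3) + 36336)/(18914*(-1/9684) - 38204) = ((23912 - (-14)*√3) + 36336)/(-9457/4842 - 38204) = ((23912 + 14*√3) + 36336)/(-184993225/4842) = (60248 + 14*√3)*(-4842/184993225) = -291720816/184993225 - 67788*√3/184993225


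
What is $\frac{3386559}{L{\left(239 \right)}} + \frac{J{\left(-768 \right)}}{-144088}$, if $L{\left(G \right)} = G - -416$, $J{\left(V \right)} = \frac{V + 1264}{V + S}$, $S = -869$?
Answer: $\frac{3220946106533}{622968535} \approx 5170.3$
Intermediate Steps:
$J{\left(V \right)} = \frac{1264 + V}{-869 + V}$ ($J{\left(V \right)} = \frac{V + 1264}{V - 869} = \frac{1264 + V}{-869 + V}$)
$L{\left(G \right)} = 416 + G$ ($L{\left(G \right)} = G + 416 = 416 + G$)
$\frac{3386559}{L{\left(239 \right)}} + \frac{J{\left(-768 \right)}}{-144088} = \frac{3386559}{416 + 239} + \frac{\frac{1}{-869 - 768} \left(1264 - 768\right)}{-144088} = \frac{3386559}{655} + \frac{1}{-1637} \cdot 496 \left(- \frac{1}{144088}\right) = 3386559 \cdot \frac{1}{655} + \left(- \frac{1}{1637}\right) 496 \left(- \frac{1}{144088}\right) = \frac{3386559}{655} - - \frac{2}{951097} = \frac{3386559}{655} + \frac{2}{951097} = \frac{3220946106533}{622968535}$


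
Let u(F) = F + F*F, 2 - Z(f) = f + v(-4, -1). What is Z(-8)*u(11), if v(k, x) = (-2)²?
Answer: 792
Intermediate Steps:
v(k, x) = 4
Z(f) = -2 - f (Z(f) = 2 - (f + 4) = 2 - (4 + f) = 2 + (-4 - f) = -2 - f)
u(F) = F + F²
Z(-8)*u(11) = (-2 - 1*(-8))*(11*(1 + 11)) = (-2 + 8)*(11*12) = 6*132 = 792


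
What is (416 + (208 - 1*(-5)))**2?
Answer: 395641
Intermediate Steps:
(416 + (208 - 1*(-5)))**2 = (416 + (208 + 5))**2 = (416 + 213)**2 = 629**2 = 395641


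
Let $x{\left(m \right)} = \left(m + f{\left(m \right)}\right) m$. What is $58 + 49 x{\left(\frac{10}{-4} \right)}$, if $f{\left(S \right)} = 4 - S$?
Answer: $-432$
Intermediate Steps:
$x{\left(m \right)} = 4 m$ ($x{\left(m \right)} = \left(m - \left(-4 + m\right)\right) m = 4 m$)
$58 + 49 x{\left(\frac{10}{-4} \right)} = 58 + 49 \cdot 4 \frac{10}{-4} = 58 + 49 \cdot 4 \cdot 10 \left(- \frac{1}{4}\right) = 58 + 49 \cdot 4 \left(- \frac{5}{2}\right) = 58 + 49 \left(-10\right) = 58 - 490 = -432$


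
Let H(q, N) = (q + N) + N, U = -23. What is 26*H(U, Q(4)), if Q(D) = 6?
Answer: -286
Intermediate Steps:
H(q, N) = q + 2*N (H(q, N) = (N + q) + N = q + 2*N)
26*H(U, Q(4)) = 26*(-23 + 2*6) = 26*(-23 + 12) = 26*(-11) = -286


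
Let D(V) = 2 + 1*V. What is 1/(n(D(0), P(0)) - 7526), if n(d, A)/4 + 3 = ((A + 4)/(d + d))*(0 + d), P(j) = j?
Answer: -1/7530 ≈ -0.00013280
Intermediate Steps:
D(V) = 2 + V
n(d, A) = -4 + 2*A (n(d, A) = -12 + 4*(((A + 4)/(d + d))*(0 + d)) = -12 + 4*(((4 + A)/((2*d)))*d) = -12 + 4*(((4 + A)*(1/(2*d)))*d) = -12 + 4*(((4 + A)/(2*d))*d) = -12 + 4*(2 + A/2) = -12 + (8 + 2*A) = -4 + 2*A)
1/(n(D(0), P(0)) - 7526) = 1/((-4 + 2*0) - 7526) = 1/((-4 + 0) - 7526) = 1/(-4 - 7526) = 1/(-7530) = -1/7530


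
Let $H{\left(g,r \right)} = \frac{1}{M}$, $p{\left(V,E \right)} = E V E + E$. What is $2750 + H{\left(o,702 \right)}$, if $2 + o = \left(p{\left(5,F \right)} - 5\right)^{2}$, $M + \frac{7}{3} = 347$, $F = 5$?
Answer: $\frac{2843503}{1034} \approx 2750.0$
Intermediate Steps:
$M = \frac{1034}{3}$ ($M = - \frac{7}{3} + 347 = \frac{1034}{3} \approx 344.67$)
$p{\left(V,E \right)} = E + V E^{2}$ ($p{\left(V,E \right)} = V E^{2} + E = E + V E^{2}$)
$o = 15623$ ($o = -2 + \left(5 \left(1 + 5 \cdot 5\right) - 5\right)^{2} = -2 + \left(5 \left(1 + 25\right) - 5\right)^{2} = -2 + \left(5 \cdot 26 - 5\right)^{2} = -2 + \left(130 - 5\right)^{2} = -2 + 125^{2} = -2 + 15625 = 15623$)
$H{\left(g,r \right)} = \frac{3}{1034}$ ($H{\left(g,r \right)} = \frac{1}{\frac{1034}{3}} = \frac{3}{1034}$)
$2750 + H{\left(o,702 \right)} = 2750 + \frac{3}{1034} = \frac{2843503}{1034}$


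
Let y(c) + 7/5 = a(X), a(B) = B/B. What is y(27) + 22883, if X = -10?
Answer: 114413/5 ≈ 22883.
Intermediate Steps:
a(B) = 1
y(c) = -⅖ (y(c) = -7/5 + 1 = -⅖)
y(27) + 22883 = -⅖ + 22883 = 114413/5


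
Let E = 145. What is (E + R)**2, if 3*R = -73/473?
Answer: 42305085124/2013561 ≈ 21010.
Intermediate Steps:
R = -73/1419 (R = (-73/473)/3 = (-73*1/473)/3 = (1/3)*(-73/473) = -73/1419 ≈ -0.051445)
(E + R)**2 = (145 - 73/1419)**2 = (205682/1419)**2 = 42305085124/2013561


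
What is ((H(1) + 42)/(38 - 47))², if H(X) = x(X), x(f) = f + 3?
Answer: 2116/81 ≈ 26.123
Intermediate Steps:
x(f) = 3 + f
H(X) = 3 + X
((H(1) + 42)/(38 - 47))² = (((3 + 1) + 42)/(38 - 47))² = ((4 + 42)/(-9))² = (46*(-⅑))² = (-46/9)² = 2116/81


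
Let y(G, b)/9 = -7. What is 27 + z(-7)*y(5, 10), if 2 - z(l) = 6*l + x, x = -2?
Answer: -2871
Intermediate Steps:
y(G, b) = -63 (y(G, b) = 9*(-7) = -63)
z(l) = 4 - 6*l (z(l) = 2 - (6*l - 2) = 2 - (-2 + 6*l) = 2 + (2 - 6*l) = 4 - 6*l)
27 + z(-7)*y(5, 10) = 27 + (4 - 6*(-7))*(-63) = 27 + (4 + 42)*(-63) = 27 + 46*(-63) = 27 - 2898 = -2871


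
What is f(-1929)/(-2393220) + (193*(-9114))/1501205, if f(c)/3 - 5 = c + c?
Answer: -279488422523/239514255340 ≈ -1.1669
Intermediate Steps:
f(c) = 15 + 6*c (f(c) = 15 + 3*(c + c) = 15 + 3*(2*c) = 15 + 6*c)
f(-1929)/(-2393220) + (193*(-9114))/1501205 = (15 + 6*(-1929))/(-2393220) + (193*(-9114))/1501205 = (15 - 11574)*(-1/2393220) - 1759002*1/1501205 = -11559*(-1/2393220) - 1759002/1501205 = 3853/797740 - 1759002/1501205 = -279488422523/239514255340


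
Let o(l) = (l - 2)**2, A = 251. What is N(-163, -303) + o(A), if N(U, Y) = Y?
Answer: 61698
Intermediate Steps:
o(l) = (-2 + l)**2
N(-163, -303) + o(A) = -303 + (-2 + 251)**2 = -303 + 249**2 = -303 + 62001 = 61698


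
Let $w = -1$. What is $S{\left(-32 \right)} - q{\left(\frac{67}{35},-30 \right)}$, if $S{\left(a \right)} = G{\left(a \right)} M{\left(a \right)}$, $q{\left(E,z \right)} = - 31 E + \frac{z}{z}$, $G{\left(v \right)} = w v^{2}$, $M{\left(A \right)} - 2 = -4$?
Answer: $\frac{73722}{35} \approx 2106.3$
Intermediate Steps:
$M{\left(A \right)} = -2$ ($M{\left(A \right)} = 2 - 4 = -2$)
$G{\left(v \right)} = - v^{2}$
$q{\left(E,z \right)} = 1 - 31 E$ ($q{\left(E,z \right)} = - 31 E + 1 = 1 - 31 E$)
$S{\left(a \right)} = 2 a^{2}$ ($S{\left(a \right)} = - a^{2} \left(-2\right) = 2 a^{2}$)
$S{\left(-32 \right)} - q{\left(\frac{67}{35},-30 \right)} = 2 \left(-32\right)^{2} - \left(1 - 31 \cdot \frac{67}{35}\right) = 2 \cdot 1024 - \left(1 - 31 \cdot 67 \cdot \frac{1}{35}\right) = 2048 - \left(1 - \frac{2077}{35}\right) = 2048 - - \frac{2042}{35} = 2048 + \frac{2042}{35} = \frac{73722}{35}$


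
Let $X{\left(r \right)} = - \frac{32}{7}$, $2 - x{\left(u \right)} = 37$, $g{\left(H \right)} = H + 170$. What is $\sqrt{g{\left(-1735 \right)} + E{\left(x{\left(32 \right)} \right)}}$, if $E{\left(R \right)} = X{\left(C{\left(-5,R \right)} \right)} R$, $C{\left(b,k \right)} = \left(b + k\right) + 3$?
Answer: $i \sqrt{1405} \approx 37.483 i$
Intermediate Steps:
$g{\left(H \right)} = 170 + H$
$x{\left(u \right)} = -35$ ($x{\left(u \right)} = 2 - 37 = -35$)
$C{\left(b,k \right)} = 3 + b + k$
$X{\left(r \right)} = - \frac{32}{7}$ ($X{\left(r \right)} = \left(-32\right) \frac{1}{7} = - \frac{32}{7}$)
$E{\left(R \right)} = - \frac{32 R}{7}$
$\sqrt{g{\left(-1735 \right)} + E{\left(x{\left(32 \right)} \right)}} = \sqrt{\left(170 - 1735\right) - -160} = \sqrt{-1565 + 160} = \sqrt{-1405} = i \sqrt{1405}$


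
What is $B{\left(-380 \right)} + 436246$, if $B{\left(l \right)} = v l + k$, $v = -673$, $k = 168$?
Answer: $692154$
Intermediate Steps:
$B{\left(l \right)} = 168 - 673 l$ ($B{\left(l \right)} = - 673 l + 168 = 168 - 673 l$)
$B{\left(-380 \right)} + 436246 = \left(168 - -255740\right) + 436246 = \left(168 + 255740\right) + 436246 = 255908 + 436246 = 692154$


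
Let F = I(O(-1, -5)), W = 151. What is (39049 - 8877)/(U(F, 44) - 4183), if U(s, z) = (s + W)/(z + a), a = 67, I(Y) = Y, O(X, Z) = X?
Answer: -1116364/154721 ≈ -7.2153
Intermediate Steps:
F = -1
U(s, z) = (151 + s)/(67 + z) (U(s, z) = (s + 151)/(z + 67) = (151 + s)/(67 + z))
(39049 - 8877)/(U(F, 44) - 4183) = (39049 - 8877)/((151 - 1)/(67 + 44) - 4183) = 30172/(150/111 - 4183) = 30172/((1/111)*150 - 4183) = 30172/(50/37 - 4183) = 30172/(-154721/37) = 30172*(-37/154721) = -1116364/154721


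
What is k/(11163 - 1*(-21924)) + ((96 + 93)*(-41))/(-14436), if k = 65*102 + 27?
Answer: 13055245/17690516 ≈ 0.73798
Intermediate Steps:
k = 6657 (k = 6630 + 27 = 6657)
k/(11163 - 1*(-21924)) + ((96 + 93)*(-41))/(-14436) = 6657/(11163 - 1*(-21924)) + ((96 + 93)*(-41))/(-14436) = 6657/(11163 + 21924) + (189*(-41))*(-1/14436) = 6657/33087 - 7749*(-1/14436) = 6657*(1/33087) + 861/1604 = 2219/11029 + 861/1604 = 13055245/17690516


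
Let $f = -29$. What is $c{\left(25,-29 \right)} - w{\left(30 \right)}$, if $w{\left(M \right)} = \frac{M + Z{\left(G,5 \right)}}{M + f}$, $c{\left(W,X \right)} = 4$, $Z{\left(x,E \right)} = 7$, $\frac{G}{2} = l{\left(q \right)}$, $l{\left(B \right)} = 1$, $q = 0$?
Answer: $-33$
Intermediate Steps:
$G = 2$ ($G = 2 \cdot 1 = 2$)
$w{\left(M \right)} = \frac{7 + M}{-29 + M}$ ($w{\left(M \right)} = \frac{M + 7}{M - 29} = \frac{7 + M}{-29 + M}$)
$c{\left(25,-29 \right)} - w{\left(30 \right)} = 4 - \frac{7 + 30}{-29 + 30} = 4 - 1^{-1} \cdot 37 = 4 - 1 \cdot 37 = 4 - 37 = -33$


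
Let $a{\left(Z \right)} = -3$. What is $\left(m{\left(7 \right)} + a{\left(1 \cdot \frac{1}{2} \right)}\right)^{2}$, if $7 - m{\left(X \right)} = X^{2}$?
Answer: $2025$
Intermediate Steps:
$m{\left(X \right)} = 7 - X^{2}$
$\left(m{\left(7 \right)} + a{\left(1 \cdot \frac{1}{2} \right)}\right)^{2} = \left(\left(7 - 7^{2}\right) - 3\right)^{2} = \left(\left(7 - 49\right) - 3\right)^{2} = \left(-42 - 3\right)^{2} = \left(-45\right)^{2} = 2025$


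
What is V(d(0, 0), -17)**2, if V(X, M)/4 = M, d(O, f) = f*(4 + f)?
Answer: 4624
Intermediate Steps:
V(X, M) = 4*M
V(d(0, 0), -17)**2 = (4*(-17))**2 = (-68)**2 = 4624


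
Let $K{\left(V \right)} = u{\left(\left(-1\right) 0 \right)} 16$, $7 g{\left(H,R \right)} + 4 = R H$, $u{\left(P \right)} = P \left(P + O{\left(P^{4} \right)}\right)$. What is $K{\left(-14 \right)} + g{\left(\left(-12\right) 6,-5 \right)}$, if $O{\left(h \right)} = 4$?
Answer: $\frac{356}{7} \approx 50.857$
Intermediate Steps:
$u{\left(P \right)} = P \left(4 + P\right)$ ($u{\left(P \right)} = P \left(P + 4\right) = P \left(4 + P\right)$)
$g{\left(H,R \right)} = - \frac{4}{7} + \frac{H R}{7}$ ($g{\left(H,R \right)} = - \frac{4}{7} + \frac{R H}{7} = - \frac{4}{7} + \frac{H R}{7}$)
$K{\left(V \right)} = 0$ ($K{\left(V \right)} = \left(-1\right) 0 \left(4 - 0\right) 16 = 0 \left(4 + 0\right) 16 = 0 \cdot 4 \cdot 16 = 0 \cdot 16 = 0$)
$K{\left(-14 \right)} + g{\left(\left(-12\right) 6,-5 \right)} = 0 - \left(\frac{4}{7} - \frac{1}{7} \left(\left(-12\right) 6\right) \left(-5\right)\right) = 0 - \left(\frac{4}{7} + \frac{72}{7} \left(-5\right)\right) = 0 + \left(- \frac{4}{7} + \frac{360}{7}\right) = 0 + \frac{356}{7} = \frac{356}{7}$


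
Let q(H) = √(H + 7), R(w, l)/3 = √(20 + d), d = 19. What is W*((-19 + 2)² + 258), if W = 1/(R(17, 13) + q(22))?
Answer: 547/(√29 + 3*√39) ≈ 22.678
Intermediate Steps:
R(w, l) = 3*√39 (R(w, l) = 3*√(20 + 19) = 3*√39)
q(H) = √(7 + H)
W = 1/(√29 + 3*√39) (W = 1/(3*√39 + √(7 + 22)) = 1/(3*√39 + √29) = 1/(√29 + 3*√39) ≈ 0.041459)
W*((-19 + 2)² + 258) = ((-19 + 2)² + 258)/(√29 + 3*√39) = ((-17)² + 258)/(√29 + 3*√39) = (289 + 258)/(√29 + 3*√39) = 547/(√29 + 3*√39)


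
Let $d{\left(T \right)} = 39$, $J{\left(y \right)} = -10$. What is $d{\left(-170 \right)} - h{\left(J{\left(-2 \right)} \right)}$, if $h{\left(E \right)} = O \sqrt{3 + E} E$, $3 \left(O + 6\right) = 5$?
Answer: $39 - \frac{130 i \sqrt{7}}{3} \approx 39.0 - 114.65 i$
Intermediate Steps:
$O = - \frac{13}{3}$ ($O = -6 + \frac{1}{3} \cdot 5 = -6 + \frac{5}{3} = - \frac{13}{3} \approx -4.3333$)
$h{\left(E \right)} = - \frac{13 E \sqrt{3 + E}}{3}$ ($h{\left(E \right)} = - \frac{13 \sqrt{3 + E}}{3} E = - \frac{13 E \sqrt{3 + E}}{3}$)
$d{\left(-170 \right)} - h{\left(J{\left(-2 \right)} \right)} = 39 - \left(- \frac{13}{3}\right) \left(-10\right) \sqrt{3 - 10} = 39 - \left(- \frac{13}{3}\right) \left(-10\right) \sqrt{-7} = 39 - \left(- \frac{13}{3}\right) \left(-10\right) i \sqrt{7} = 39 - \frac{130 i \sqrt{7}}{3}$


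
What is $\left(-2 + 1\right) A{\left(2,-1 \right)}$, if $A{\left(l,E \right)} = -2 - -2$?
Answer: $0$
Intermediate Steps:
$A{\left(l,E \right)} = 0$ ($A{\left(l,E \right)} = -2 + 2 = 0$)
$\left(-2 + 1\right) A{\left(2,-1 \right)} = \left(-2 + 1\right) 0 = \left(-1\right) 0 = 0$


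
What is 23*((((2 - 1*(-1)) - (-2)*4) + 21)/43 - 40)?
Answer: -38824/43 ≈ -902.88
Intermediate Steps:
23*((((2 - 1*(-1)) - (-2)*4) + 21)/43 - 40) = 23*((((2 + 1) - 1*(-8)) + 21)*(1/43) - 40) = 23*(((3 + 8) + 21)*(1/43) - 40) = 23*((11 + 21)*(1/43) - 40) = 23*(32*(1/43) - 40) = 23*(32/43 - 40) = 23*(-1688/43) = -38824/43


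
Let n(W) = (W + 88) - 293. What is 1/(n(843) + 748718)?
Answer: 1/749356 ≈ 1.3345e-6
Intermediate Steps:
n(W) = -205 + W (n(W) = (88 + W) - 293 = -205 + W)
1/(n(843) + 748718) = 1/((-205 + 843) + 748718) = 1/(638 + 748718) = 1/749356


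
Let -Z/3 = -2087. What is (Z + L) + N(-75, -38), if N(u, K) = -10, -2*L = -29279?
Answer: 41781/2 ≈ 20891.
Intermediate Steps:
L = 29279/2 (L = -½*(-29279) = 29279/2 ≈ 14640.)
Z = 6261 (Z = -3*(-2087) = 6261)
(Z + L) + N(-75, -38) = (6261 + 29279/2) - 10 = 41801/2 - 10 = 41781/2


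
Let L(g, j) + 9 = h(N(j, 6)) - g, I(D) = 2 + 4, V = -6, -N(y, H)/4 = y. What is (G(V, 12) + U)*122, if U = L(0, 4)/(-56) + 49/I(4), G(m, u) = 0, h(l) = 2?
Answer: 12139/12 ≈ 1011.6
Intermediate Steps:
N(y, H) = -4*y
I(D) = 6
L(g, j) = -7 - g (L(g, j) = -9 + (2 - g) = -7 - g)
U = 199/24 (U = (-7 - 1*0)/(-56) + 49/6 = (-7 + 0)*(-1/56) + 49*(⅙) = -7*(-1/56) + 49/6 = ⅛ + 49/6 = 199/24 ≈ 8.2917)
(G(V, 12) + U)*122 = (0 + 199/24)*122 = (199/24)*122 = 12139/12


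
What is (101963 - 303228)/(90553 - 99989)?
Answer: 201265/9436 ≈ 21.329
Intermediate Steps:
(101963 - 303228)/(90553 - 99989) = -201265/(-9436) = -201265*(-1/9436) = 201265/9436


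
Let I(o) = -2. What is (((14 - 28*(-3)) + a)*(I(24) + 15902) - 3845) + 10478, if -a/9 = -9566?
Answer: 1370459433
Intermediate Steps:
a = 86094 (a = -9*(-9566) = 86094)
(((14 - 28*(-3)) + a)*(I(24) + 15902) - 3845) + 10478 = (((14 - 28*(-3)) + 86094)*(-2 + 15902) - 3845) + 10478 = (((14 + 84) + 86094)*15900 - 3845) + 10478 = ((98 + 86094)*15900 - 3845) + 10478 = (86192*15900 - 3845) + 10478 = (1370452800 - 3845) + 10478 = 1370448955 + 10478 = 1370459433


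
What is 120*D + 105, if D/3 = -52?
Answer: -18615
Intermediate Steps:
D = -156 (D = 3*(-52) = -156)
120*D + 105 = 120*(-156) + 105 = -18720 + 105 = -18615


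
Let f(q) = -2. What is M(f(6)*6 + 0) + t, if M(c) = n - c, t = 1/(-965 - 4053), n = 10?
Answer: 110395/5018 ≈ 22.000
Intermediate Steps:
t = -1/5018 (t = 1/(-5018) = -1/5018 ≈ -0.00019928)
M(c) = 10 - c
M(f(6)*6 + 0) + t = (10 - (-2*6 + 0)) - 1/5018 = (10 - (-12 + 0)) - 1/5018 = (10 - 1*(-12)) - 1/5018 = (10 + 12) - 1/5018 = 22 - 1/5018 = 110395/5018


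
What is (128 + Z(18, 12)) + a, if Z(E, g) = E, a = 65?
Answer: 211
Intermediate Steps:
(128 + Z(18, 12)) + a = (128 + 18) + 65 = 146 + 65 = 211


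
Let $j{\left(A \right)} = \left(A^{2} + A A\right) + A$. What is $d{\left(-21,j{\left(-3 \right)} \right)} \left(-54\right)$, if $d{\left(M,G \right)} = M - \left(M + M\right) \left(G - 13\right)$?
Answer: $-3402$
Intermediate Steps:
$j{\left(A \right)} = A + 2 A^{2}$ ($j{\left(A \right)} = \left(A^{2} + A^{2}\right) + A = 2 A^{2} + A = A + 2 A^{2}$)
$d{\left(M,G \right)} = M - 2 M \left(-13 + G\right)$
$d{\left(-21,j{\left(-3 \right)} \right)} \left(-54\right) = - 21 \left(27 - 2 \left(- 3 \left(1 + 2 \left(-3\right)\right)\right)\right) \left(-54\right) = - 21 \left(27 - 2 \left(- 3 \left(1 - 6\right)\right)\right) \left(-54\right) = - 21 \left(27 - 2 \left(\left(-3\right) \left(-5\right)\right)\right) \left(-54\right) = - 21 \left(27 - 30\right) \left(-54\right) = \left(-21\right) \left(-3\right) \left(-54\right) = 63 \left(-54\right) = -3402$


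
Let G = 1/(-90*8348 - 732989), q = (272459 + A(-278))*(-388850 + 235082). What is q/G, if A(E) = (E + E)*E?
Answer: 97464312094334424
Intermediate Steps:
A(E) = 2*E**2 (A(E) = (2*E)*E = 2*E**2)
q = -65663087736 (q = (272459 + 2*(-278)**2)*(-388850 + 235082) = (272459 + 2*77284)*(-153768) = (272459 + 154568)*(-153768) = 427027*(-153768) = -65663087736)
G = -1/1484309 (G = 1/(-751320 - 732989) = 1/(-1484309) = -1/1484309 ≈ -6.7371e-7)
q/G = -65663087736/(-1/1484309) = -65663087736*(-1484309) = 97464312094334424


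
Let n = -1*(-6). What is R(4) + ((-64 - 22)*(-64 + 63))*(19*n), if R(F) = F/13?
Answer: 127456/13 ≈ 9804.3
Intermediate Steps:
n = 6
R(F) = F/13 (R(F) = F*(1/13) = F/13)
R(4) + ((-64 - 22)*(-64 + 63))*(19*n) = (1/13)*4 + ((-64 - 22)*(-64 + 63))*(19*6) = 4/13 - 86*(-1)*114 = 4/13 + 86*114 = 4/13 + 9804 = 127456/13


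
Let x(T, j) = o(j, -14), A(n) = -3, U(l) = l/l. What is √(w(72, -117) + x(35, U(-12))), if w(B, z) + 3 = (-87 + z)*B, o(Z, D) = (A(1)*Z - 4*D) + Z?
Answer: I*√14637 ≈ 120.98*I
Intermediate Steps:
U(l) = 1
o(Z, D) = -4*D - 2*Z (o(Z, D) = (-3*Z - 4*D) + Z = (-4*D - 3*Z) + Z = -4*D - 2*Z)
x(T, j) = 56 - 2*j (x(T, j) = -4*(-14) - 2*j = 56 - 2*j)
w(B, z) = -3 + B*(-87 + z) (w(B, z) = -3 + (-87 + z)*B = -3 + B*(-87 + z))
√(w(72, -117) + x(35, U(-12))) = √((-3 - 87*72 + 72*(-117)) + (56 - 2*1)) = √((-3 - 6264 - 8424) + (56 - 2)) = √(-14691 + 54) = √(-14637) = I*√14637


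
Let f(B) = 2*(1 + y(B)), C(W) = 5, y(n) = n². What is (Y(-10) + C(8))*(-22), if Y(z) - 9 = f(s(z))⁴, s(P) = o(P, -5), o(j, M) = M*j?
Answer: -13772013203520660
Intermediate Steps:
s(P) = -5*P
f(B) = 2 + 2*B² (f(B) = 2*(1 + B²) = 2 + 2*B²)
Y(z) = 9 + (2 + 50*z²)⁴ (Y(z) = 9 + (2 + 2*(-5*z)²)⁴ = 9 + (2 + 2*(25*z²))⁴ = 9 + (2 + 50*z²)⁴)
(Y(-10) + C(8))*(-22) = ((9 + 16*(1 + 25*(-10)²)⁴) + 5)*(-22) = ((9 + 16*(1 + 25*100)⁴) + 5)*(-22) = ((9 + 16*(1 + 2500)⁴) + 5)*(-22) = ((9 + 16*2501⁴) + 5)*(-22) = ((9 + 16*39125037510001) + 5)*(-22) = ((9 + 626000600160016) + 5)*(-22) = (626000600160025 + 5)*(-22) = 626000600160030*(-22) = -13772013203520660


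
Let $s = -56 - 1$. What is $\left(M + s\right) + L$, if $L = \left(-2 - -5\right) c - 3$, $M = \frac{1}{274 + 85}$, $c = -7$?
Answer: $- \frac{29078}{359} \approx -80.997$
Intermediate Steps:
$M = \frac{1}{359} \approx 0.0027855$
$L = -24$ ($L = \left(-2 - -5\right) \left(-7\right) - 3 = \left(-2 + 5\right) \left(-7\right) - 3 = 3 \left(-7\right) - 3 = -21 - 3 = -24$)
$s = -57$
$\left(M + s\right) + L = \left(\frac{1}{359} - 57\right) - 24 = - \frac{20462}{359} - 24 = - \frac{29078}{359}$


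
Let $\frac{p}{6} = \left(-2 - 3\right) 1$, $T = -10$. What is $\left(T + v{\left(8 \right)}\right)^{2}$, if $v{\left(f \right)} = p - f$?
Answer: $2304$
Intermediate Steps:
$p = -30$ ($p = 6 \left(-2 - 3\right) 1 = 6 \left(\left(-5\right) 1\right) = 6 \left(-5\right) = -30$)
$v{\left(f \right)} = -30 - f$
$\left(T + v{\left(8 \right)}\right)^{2} = \left(-10 - 38\right)^{2} = \left(-48\right)^{2} = 2304$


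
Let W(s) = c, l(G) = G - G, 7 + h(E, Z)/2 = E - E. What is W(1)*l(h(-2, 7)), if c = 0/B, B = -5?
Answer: 0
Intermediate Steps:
h(E, Z) = -14 (h(E, Z) = -14 + 2*(E - E) = -14 + 2*0 = -14 + 0 = -14)
l(G) = 0
c = 0 (c = 0/(-5) = 0*(-⅕) = 0)
W(s) = 0
W(1)*l(h(-2, 7)) = 0*0 = 0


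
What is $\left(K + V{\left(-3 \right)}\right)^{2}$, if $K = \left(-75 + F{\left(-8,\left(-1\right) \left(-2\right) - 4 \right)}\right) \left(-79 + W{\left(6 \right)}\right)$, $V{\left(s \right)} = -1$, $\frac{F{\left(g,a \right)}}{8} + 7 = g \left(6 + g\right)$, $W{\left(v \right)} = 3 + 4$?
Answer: $46225$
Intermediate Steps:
$W{\left(v \right)} = 7$
$F{\left(g,a \right)} = -56 + 8 g \left(6 + g\right)$
$K = 216$ ($K = \left(-75 + \left(-56 + 8 \left(-8\right)^{2} + 48 \left(-8\right)\right)\right) \left(-79 + 7\right) = \left(-75 - -72\right) \left(-72\right) = \left(-75 + 72\right) \left(-72\right) = \left(-3\right) \left(-72\right) = 216$)
$\left(K + V{\left(-3 \right)}\right)^{2} = \left(216 - 1\right)^{2} = 215^{2} = 46225$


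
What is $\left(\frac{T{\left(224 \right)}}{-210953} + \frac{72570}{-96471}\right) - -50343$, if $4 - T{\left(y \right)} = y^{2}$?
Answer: $\frac{341504071635937}{6783615621} \approx 50343.0$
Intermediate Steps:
$T{\left(y \right)} = 4 - y^{2}$
$\left(\frac{T{\left(224 \right)}}{-210953} + \frac{72570}{-96471}\right) - -50343 = \left(\frac{4 - 224^{2}}{-210953} + \frac{72570}{-96471}\right) - -50343 = \left(\left(4 - 50176\right) \left(- \frac{1}{210953}\right) + 72570 \left(- \frac{1}{96471}\right)\right) + 50343 = \left(\left(4 - 50176\right) \left(- \frac{1}{210953}\right) - \frac{24190}{32157}\right) + 50343 = \left(\left(-50172\right) \left(- \frac{1}{210953}\right) - \frac{24190}{32157}\right) + 50343 = \left(\frac{50172}{210953} - \frac{24190}{32157}\right) + 50343 = - \frac{3489572066}{6783615621} + 50343 = \frac{341504071635937}{6783615621}$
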